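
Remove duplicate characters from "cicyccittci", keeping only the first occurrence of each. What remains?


Input: 'cicyccittci'
Operation: keep first occurrence of each character
Scan: s[0]='c' new -> keep; s[1]='i' new -> keep; s[2]='c' seen -> skip; s[3]='y' new -> keep; s[4]='c' seen -> skip; s[5]='c' seen -> skip; s[6]='i' seen -> skip; s[7]='t' new -> keep; s[8]='t' seen -> skip; s[9]='c' seen -> skip; s[10]='i' seen -> skip
Result: ciyt


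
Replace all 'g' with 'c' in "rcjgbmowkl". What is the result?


Input string: 'rcjgbmowkl'
Operation: replace 'g' with 'c'
Positions of 'g': 3
After replacement: rcjcbmowkl


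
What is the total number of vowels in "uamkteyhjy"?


Input string: 'uamkteyhjy'
Operation: count vowels (a, e, i, o, u)
Scan: s[0]='u' (vowel), s[1]='a' (vowel), s[2]='m', s[3]='k', s[4]='t', s[5]='e' (vowel), s[6]='y', s[7]='h', s[8]='j', s[9]='y'
Vowels found: 3
Result: 3


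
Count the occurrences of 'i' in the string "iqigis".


Input string: 'iqigis'
Target character: 'i'
Scan each position: s[0]='i', s[2]='i', s[4]='i'
Matches found at indices: 0, 2, 4
Total: 3


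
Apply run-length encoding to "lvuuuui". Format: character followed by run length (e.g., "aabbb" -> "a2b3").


Input: 'lvuuuui'
Operation: identify consecutive runs
Runs: 'l' -> l1, 'v' -> v1, 'uuuu' -> u4, 'i' -> i1
Encoded: l1v1u4i1


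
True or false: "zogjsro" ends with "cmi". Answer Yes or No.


Input string: 'zogjsro'
Suffix to check: 'cmi'
Last 3 characters of input: 'sro'
Match: False
Result: No


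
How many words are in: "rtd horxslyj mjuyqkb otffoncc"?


Input string: 'rtd horxslyj mjuyqkb otffoncc'
Operation: split by spaces
Words found: 'rtd', 'horxslyj', 'mjuyqkb', 'otffoncc'
Word count: 4


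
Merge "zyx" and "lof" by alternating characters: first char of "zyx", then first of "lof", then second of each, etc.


String 1: 'zyx'
String 2: 'lof'
Operation: alternate characters
Pairs: 'z'+'l', 'y'+'o', 'x'+'f'
Result: zlyoxf


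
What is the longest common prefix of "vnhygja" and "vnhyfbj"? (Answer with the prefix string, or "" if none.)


String 1: 'vnhygja'
String 2: 'vnhyfbj'
Compare position by position:
pos 0: 'v' vs 'v' match
pos 1: 'n' vs 'n' match
pos 2: 'h' vs 'h' match
pos 3: 'y' vs 'y' match
pos 4: 'g' vs 'f' differ -> stop
Longest common prefix: "vnhy" (length 4)


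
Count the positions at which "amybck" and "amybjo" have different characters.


String 1: 'amybck'
String 2: 'amybjo'
Compare each position: pos 0: 'a'=='a', pos 1: 'm'=='m', pos 2: 'y'=='y', pos 3: 'b'=='b', pos 4: 'c'!='j', pos 5: 'k'!='o'
Differing positions: 2
Hamming distance: 2


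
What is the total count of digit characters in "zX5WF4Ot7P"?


Input string: 'zX5WF4Ot7P'
Operation: count digit characters (0-9)
Scan: 'z', 'X', '5'(digit), 'W', 'F', '4'(digit), 'O', 't', '7'(digit), 'P'
Digits found: 3
Result: 3


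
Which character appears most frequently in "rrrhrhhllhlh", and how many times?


Input: 'rrrhrhhllhlh'
Operation: tally each character
Counts: 'h':5, 'l':3, 'r':4
Maximum: 'h' appears 5 times


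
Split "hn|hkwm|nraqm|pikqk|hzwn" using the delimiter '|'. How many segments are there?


Input string: 'hn|hkwm|nraqm|pikqk|hzwn'
Delimiter: '|'
Split result: 'hn', 'hkwm', 'nraqm', 'pikqk', 'hzwn'
Number of parts: 5


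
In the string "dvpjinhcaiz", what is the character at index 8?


Input string: 'dvpjinhcaiz'
Operation: get character at index 8
Index mapping: s[0]='d', s[1]='v', s[2]='p', s[3]='j', s[4]='i', s[5]='n', s[6]='h', s[7]='c', s[8]='a'
Result: 'a'


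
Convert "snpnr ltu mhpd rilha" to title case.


Input string: 'snpnr ltu mhpd rilha'
Operation: capitalize first letter of each word
Word transformations: 'snpnr'->'Snpnr', 'ltu'->'Ltu', 'mhpd'->'Mhpd', 'rilha'->'Rilha'
Result: Snpnr Ltu Mhpd Rilha


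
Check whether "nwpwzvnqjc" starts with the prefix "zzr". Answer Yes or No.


Input string: 'nwpwzvnqjc'
Prefix to check: 'zzr'
First 3 characters of input: 'nwp'
Match: False
Result: No


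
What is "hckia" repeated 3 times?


Input string: 'hckia'
Operation: repeat 3 times
Concatenation: 'hckia' + 'hckia' + 'hckia'
Result: hckiahckiahckia


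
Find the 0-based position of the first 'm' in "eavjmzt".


Input string: 'eavjmzt'
Target: 'm'
Scanning left to right: s[0]='e', s[1]='a', s[2]='v', s[3]='j', s[4]='m'
First match at index: 4


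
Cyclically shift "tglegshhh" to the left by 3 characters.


Input: 'tglegshhh', shift = 3
Operation: split at index 3 and swap parts
Front part s[0:3] = 'tgl'
Back part s[3:] = 'egshhh'
Rotated = back + front = 'egshhh' + 'tgl'
Result: egshhhtgl


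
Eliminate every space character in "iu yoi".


Input string: 'iu yoi'
Operation: remove all spaces
Words: 'iu', 'yoi'
Join without spaces: iuyoi


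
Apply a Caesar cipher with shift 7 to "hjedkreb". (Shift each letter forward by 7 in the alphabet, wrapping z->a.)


Input: 'hjedkreb', shift = 7
Operation: for each letter, (position + 7) mod 26
Mapping: 'h'(7+7=14)->'o', 'j'(9+7=16)->'q', 'e'(4+7=11)->'l', 'd'(3+7=10)->'k', 'k'(10+7=17)->'r', 'r'(17+7=24)->'y', 'e'(4+7=11)->'l', 'b'(1+7=8)->'i'
Result: oqlkryli


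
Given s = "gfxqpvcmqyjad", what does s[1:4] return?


Input string: 'gfxqpvcmqyjad'
Operation: slice [1:4]
Extract characters: s[1]='f', s[2]='x', s[3]='q'
Result: fxq


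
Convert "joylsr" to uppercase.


Input string: 'joylsr'
Operation: convert each letter to uppercase
Mapping: 'j'->'J', 'o'->'O', 'y'->'Y', 'l'->'L', 's'->'S', 'r'->'R'
Result: JOYLSR


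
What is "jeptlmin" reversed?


Input string: 'jeptlmin'
Operation: reverse character order
Original order: 'j' -> 'e' -> 'p' -> 't' -> 'l' -> 'm' -> 'i' -> 'n'
Reversed order: 'n' -> 'i' -> 'm' -> 'l' -> 't' -> 'p' -> 'e' -> 'j'
Result: nimltpej


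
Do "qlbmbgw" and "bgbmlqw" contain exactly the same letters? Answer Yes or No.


String 1: 'qlbmbgw' -> sorted: 'bbglmqw'
String 2: 'bgbmlqw' -> sorted: 'bbglmqw'
Compare sorted forms: 'bbglmqw' == 'bbglmqw'
Anagram: Yes


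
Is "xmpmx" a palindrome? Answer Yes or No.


Input string: 'xmpmx'
Reversed: 'xmpmx'
Compare pairs: s[0]='x' vs s[4]='x' (match), s[1]='m' vs s[3]='m' (match)
Palindrome: Yes


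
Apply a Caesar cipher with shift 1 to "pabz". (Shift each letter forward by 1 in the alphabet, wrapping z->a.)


Input: 'pabz', shift = 1
Operation: for each letter, (position + 1) mod 26
Mapping: 'p'(15+1=16)->'q', 'a'(0+1=1)->'b', 'b'(1+1=2)->'c', 'z'(25+1=26, 26 mod 26=0)->'a'
Result: qbca


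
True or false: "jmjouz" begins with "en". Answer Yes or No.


Input string: 'jmjouz'
Prefix to check: 'en'
First 2 characters of input: 'jm'
Match: False
Result: No


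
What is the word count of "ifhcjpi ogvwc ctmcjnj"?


Input string: 'ifhcjpi ogvwc ctmcjnj'
Operation: split by spaces
Words found: 'ifhcjpi', 'ogvwc', 'ctmcjnj'
Word count: 3


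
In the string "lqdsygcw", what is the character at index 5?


Input string: 'lqdsygcw'
Operation: get character at index 5
Index mapping: s[0]='l', s[1]='q', s[2]='d', s[3]='s', s[4]='y', s[5]='g'
Result: 'g'


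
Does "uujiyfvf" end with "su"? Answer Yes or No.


Input string: 'uujiyfvf'
Suffix to check: 'su'
Last 2 characters of input: 'vf'
Match: False
Result: No


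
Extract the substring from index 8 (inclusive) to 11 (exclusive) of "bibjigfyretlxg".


Input string: 'bibjigfyretlxg'
Operation: slice [8:11]
Extract characters: s[8]='r', s[9]='e', s[10]='t'
Result: ret


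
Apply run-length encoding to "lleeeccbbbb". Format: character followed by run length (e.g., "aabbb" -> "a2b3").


Input: 'lleeeccbbbb'
Operation: identify consecutive runs
Runs: 'll' -> l2, 'eee' -> e3, 'cc' -> c2, 'bbbb' -> b4
Encoded: l2e3c2b4


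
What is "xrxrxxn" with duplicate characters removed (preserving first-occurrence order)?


Input: 'xrxrxxn'
Operation: keep first occurrence of each character
Scan: s[0]='x' new -> keep; s[1]='r' new -> keep; s[2]='x' seen -> skip; s[3]='r' seen -> skip; s[4]='x' seen -> skip; s[5]='x' seen -> skip; s[6]='n' new -> keep
Result: xrn


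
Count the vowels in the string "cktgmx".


Input string: 'cktgmx'
Operation: count vowels (a, e, i, o, u)
Scan: s[0]='c', s[1]='k', s[2]='t', s[3]='g', s[4]='m', s[5]='x'
Vowels found: 0
Result: 0


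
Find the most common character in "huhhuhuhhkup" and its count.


Input: 'huhhuhuhhkup'
Operation: tally each character
Counts: 'h':6, 'k':1, 'p':1, 'u':4
Maximum: 'h' appears 6 times


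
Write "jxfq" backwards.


Input string: 'jxfq'
Operation: reverse character order
Original order: 'j' -> 'x' -> 'f' -> 'q'
Reversed order: 'q' -> 'f' -> 'x' -> 'j'
Result: qfxj


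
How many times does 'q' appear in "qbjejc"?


Input string: 'qbjejc'
Target character: 'q'
Scan each position: s[0]='q'
Matches found at indices: 0
Total: 1


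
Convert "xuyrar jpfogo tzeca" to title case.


Input string: 'xuyrar jpfogo tzeca'
Operation: capitalize first letter of each word
Word transformations: 'xuyrar'->'Xuyrar', 'jpfogo'->'Jpfogo', 'tzeca'->'Tzeca'
Result: Xuyrar Jpfogo Tzeca


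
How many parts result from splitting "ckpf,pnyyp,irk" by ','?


Input string: 'ckpf,pnyyp,irk'
Delimiter: ','
Split result: 'ckpf', 'pnyyp', 'irk'
Number of parts: 3


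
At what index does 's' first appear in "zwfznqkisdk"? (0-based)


Input string: 'zwfznqkisdk'
Target: 's'
Scanning left to right: s[0]='z', s[1]='w', s[2]='f', s[3]='z', s[4]='n', s[5]='q', s[6]='k', s[7]='i', s[8]='s'
First match at index: 8


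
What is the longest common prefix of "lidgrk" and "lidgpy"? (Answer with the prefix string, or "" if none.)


String 1: 'lidgrk'
String 2: 'lidgpy'
Compare position by position:
pos 0: 'l' vs 'l' match
pos 1: 'i' vs 'i' match
pos 2: 'd' vs 'd' match
pos 3: 'g' vs 'g' match
pos 4: 'r' vs 'p' differ -> stop
Longest common prefix: "lidg" (length 4)


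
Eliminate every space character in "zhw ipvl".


Input string: 'zhw ipvl'
Operation: remove all spaces
Words: 'zhw', 'ipvl'
Join without spaces: zhwipvl


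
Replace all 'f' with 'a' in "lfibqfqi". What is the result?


Input string: 'lfibqfqi'
Operation: replace 'f' with 'a'
Positions of 'f': 1, 5
After replacement: laibqaqi


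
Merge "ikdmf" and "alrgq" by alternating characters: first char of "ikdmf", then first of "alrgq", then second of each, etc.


String 1: 'ikdmf'
String 2: 'alrgq'
Operation: alternate characters
Pairs: 'i'+'a', 'k'+'l', 'd'+'r', 'm'+'g', 'f'+'q'
Result: iakldrmgfq


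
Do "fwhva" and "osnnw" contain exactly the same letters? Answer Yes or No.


String 1: 'fwhva' -> sorted: 'afhvw'
String 2: 'osnnw' -> sorted: 'nnosw'
Compare sorted forms: 'afhvw' != 'nnosw'
Anagram: No


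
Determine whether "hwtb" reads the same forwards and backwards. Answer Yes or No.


Input string: 'hwtb'
Reversed: 'btwh'
Compare pairs: s[0]='h' vs s[3]='b' (mismatch), s[1]='w' vs s[2]='t' (mismatch)
Palindrome: No


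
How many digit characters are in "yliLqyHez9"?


Input string: 'yliLqyHez9'
Operation: count digit characters (0-9)
Scan: 'y', 'l', 'i', 'L', 'q', 'y', 'H', 'e', 'z', '9'(digit)
Digits found: 1
Result: 1


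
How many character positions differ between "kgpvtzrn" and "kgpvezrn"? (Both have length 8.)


String 1: 'kgpvtzrn'
String 2: 'kgpvezrn'
Compare each position: pos 0: 'k'=='k', pos 1: 'g'=='g', pos 2: 'p'=='p', pos 3: 'v'=='v', pos 4: 't'!='e', pos 5: 'z'=='z', pos 6: 'r'=='r', pos 7: 'n'=='n'
Differing positions: 1
Hamming distance: 1


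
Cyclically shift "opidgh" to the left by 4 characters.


Input: 'opidgh', shift = 4
Operation: split at index 4 and swap parts
Front part s[0:4] = 'opid'
Back part s[4:] = 'gh'
Rotated = back + front = 'gh' + 'opid'
Result: ghopid


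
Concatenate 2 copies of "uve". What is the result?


Input string: 'uve'
Operation: repeat 2 times
Concatenation: 'uve' + 'uve'
Result: uveuve


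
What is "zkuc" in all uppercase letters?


Input string: 'zkuc'
Operation: convert each letter to uppercase
Mapping: 'z'->'Z', 'k'->'K', 'u'->'U', 'c'->'C'
Result: ZKUC


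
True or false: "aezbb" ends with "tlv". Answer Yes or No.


Input string: 'aezbb'
Suffix to check: 'tlv'
Last 3 characters of input: 'zbb'
Match: False
Result: No


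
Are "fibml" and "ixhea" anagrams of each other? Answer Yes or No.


String 1: 'fibml' -> sorted: 'bfilm'
String 2: 'ixhea' -> sorted: 'aehix'
Compare sorted forms: 'bfilm' != 'aehix'
Anagram: No


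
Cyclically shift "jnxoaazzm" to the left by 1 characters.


Input: 'jnxoaazzm', shift = 1
Operation: split at index 1 and swap parts
Front part s[0:1] = 'j'
Back part s[1:] = 'nxoaazzm'
Rotated = back + front = 'nxoaazzm' + 'j'
Result: nxoaazzmj


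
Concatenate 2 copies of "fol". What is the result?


Input string: 'fol'
Operation: repeat 2 times
Concatenation: 'fol' + 'fol'
Result: folfol


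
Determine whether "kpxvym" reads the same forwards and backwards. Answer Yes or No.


Input string: 'kpxvym'
Reversed: 'myvxpk'
Compare pairs: s[0]='k' vs s[5]='m' (mismatch), s[1]='p' vs s[4]='y' (mismatch), s[2]='x' vs s[3]='v' (mismatch)
Palindrome: No


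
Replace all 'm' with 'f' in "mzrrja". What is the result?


Input string: 'mzrrja'
Operation: replace 'm' with 'f'
Positions of 'm': 0
After replacement: fzrrja


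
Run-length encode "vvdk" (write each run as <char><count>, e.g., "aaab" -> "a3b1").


Input: 'vvdk'
Operation: identify consecutive runs
Runs: 'vv' -> v2, 'd' -> d1, 'k' -> k1
Encoded: v2d1k1


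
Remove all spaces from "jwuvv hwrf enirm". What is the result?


Input string: 'jwuvv hwrf enirm'
Operation: remove all spaces
Words: 'jwuvv', 'hwrf', 'enirm'
Join without spaces: jwuvvhwrfenirm


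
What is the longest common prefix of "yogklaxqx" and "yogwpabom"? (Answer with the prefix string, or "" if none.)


String 1: 'yogklaxqx'
String 2: 'yogwpabom'
Compare position by position:
pos 0: 'y' vs 'y' match
pos 1: 'o' vs 'o' match
pos 2: 'g' vs 'g' match
pos 3: 'k' vs 'w' differ -> stop
Longest common prefix: "yog" (length 3)


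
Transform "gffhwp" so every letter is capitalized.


Input string: 'gffhwp'
Operation: convert each letter to uppercase
Mapping: 'g'->'G', 'f'->'F', 'f'->'F', 'h'->'H', 'w'->'W', 'p'->'P'
Result: GFFHWP


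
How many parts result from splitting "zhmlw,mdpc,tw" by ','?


Input string: 'zhmlw,mdpc,tw'
Delimiter: ','
Split result: 'zhmlw', 'mdpc', 'tw'
Number of parts: 3


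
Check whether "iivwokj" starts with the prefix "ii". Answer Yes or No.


Input string: 'iivwokj'
Prefix to check: 'ii'
First 2 characters of input: 'ii'
Match: True
Result: Yes


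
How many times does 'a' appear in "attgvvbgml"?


Input string: 'attgvvbgml'
Target character: 'a'
Scan each position: s[0]='a'
Matches found at indices: 0
Total: 1


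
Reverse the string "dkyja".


Input string: 'dkyja'
Operation: reverse character order
Original order: 'd' -> 'k' -> 'y' -> 'j' -> 'a'
Reversed order: 'a' -> 'j' -> 'y' -> 'k' -> 'd'
Result: ajykd


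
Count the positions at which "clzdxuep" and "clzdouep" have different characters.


String 1: 'clzdxuep'
String 2: 'clzdouep'
Compare each position: pos 0: 'c'=='c', pos 1: 'l'=='l', pos 2: 'z'=='z', pos 3: 'd'=='d', pos 4: 'x'!='o', pos 5: 'u'=='u', pos 6: 'e'=='e', pos 7: 'p'=='p'
Differing positions: 1
Hamming distance: 1


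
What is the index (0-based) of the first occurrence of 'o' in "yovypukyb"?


Input string: 'yovypukyb'
Target: 'o'
Scanning left to right: s[0]='y', s[1]='o'
First match at index: 1


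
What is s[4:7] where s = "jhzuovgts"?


Input string: 'jhzuovgts'
Operation: slice [4:7]
Extract characters: s[4]='o', s[5]='v', s[6]='g'
Result: ovg


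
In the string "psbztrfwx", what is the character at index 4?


Input string: 'psbztrfwx'
Operation: get character at index 4
Index mapping: s[0]='p', s[1]='s', s[2]='b', s[3]='z', s[4]='t'
Result: 't'


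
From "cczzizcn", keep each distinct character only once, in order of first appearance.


Input: 'cczzizcn'
Operation: keep first occurrence of each character
Scan: s[0]='c' new -> keep; s[1]='c' seen -> skip; s[2]='z' new -> keep; s[3]='z' seen -> skip; s[4]='i' new -> keep; s[5]='z' seen -> skip; s[6]='c' seen -> skip; s[7]='n' new -> keep
Result: czin


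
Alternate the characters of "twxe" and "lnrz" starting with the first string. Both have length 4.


String 1: 'twxe'
String 2: 'lnrz'
Operation: alternate characters
Pairs: 't'+'l', 'w'+'n', 'x'+'r', 'e'+'z'
Result: tlwnxrez


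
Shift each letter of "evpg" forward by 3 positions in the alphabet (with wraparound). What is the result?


Input: 'evpg', shift = 3
Operation: for each letter, (position + 3) mod 26
Mapping: 'e'(4+3=7)->'h', 'v'(21+3=24)->'y', 'p'(15+3=18)->'s', 'g'(6+3=9)->'j'
Result: hysj


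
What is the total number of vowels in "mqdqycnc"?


Input string: 'mqdqycnc'
Operation: count vowels (a, e, i, o, u)
Scan: s[0]='m', s[1]='q', s[2]='d', s[3]='q', s[4]='y', s[5]='c', s[6]='n', s[7]='c'
Vowels found: 0
Result: 0


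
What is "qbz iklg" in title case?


Input string: 'qbz iklg'
Operation: capitalize first letter of each word
Word transformations: 'qbz'->'Qbz', 'iklg'->'Iklg'
Result: Qbz Iklg


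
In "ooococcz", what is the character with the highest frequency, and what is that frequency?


Input: 'ooococcz'
Operation: tally each character
Counts: 'c':3, 'o':4, 'z':1
Maximum: 'o' appears 4 times


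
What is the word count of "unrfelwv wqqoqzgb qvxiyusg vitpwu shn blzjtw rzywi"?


Input string: 'unrfelwv wqqoqzgb qvxiyusg vitpwu shn blzjtw rzywi'
Operation: split by spaces
Words found: 'unrfelwv', 'wqqoqzgb', 'qvxiyusg', 'vitpwu', 'shn', 'blzjtw', 'rzywi'
Word count: 7


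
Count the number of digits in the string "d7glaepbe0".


Input string: 'd7glaepbe0'
Operation: count digit characters (0-9)
Scan: 'd', '7'(digit), 'g', 'l', 'a', 'e', 'p', 'b', 'e', '0'(digit)
Digits found: 2
Result: 2


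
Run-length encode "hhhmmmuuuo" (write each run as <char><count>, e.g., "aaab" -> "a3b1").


Input: 'hhhmmmuuuo'
Operation: identify consecutive runs
Runs: 'hhh' -> h3, 'mmm' -> m3, 'uuu' -> u3, 'o' -> o1
Encoded: h3m3u3o1


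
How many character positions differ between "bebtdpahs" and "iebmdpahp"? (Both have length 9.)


String 1: 'bebtdpahs'
String 2: 'iebmdpahp'
Compare each position: pos 0: 'b'!='i', pos 1: 'e'=='e', pos 2: 'b'=='b', pos 3: 't'!='m', pos 4: 'd'=='d', pos 5: 'p'=='p', pos 6: 'a'=='a', pos 7: 'h'=='h', pos 8: 's'!='p'
Differing positions: 3
Hamming distance: 3


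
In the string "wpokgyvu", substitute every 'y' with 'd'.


Input string: 'wpokgyvu'
Operation: replace 'y' with 'd'
Positions of 'y': 5
After replacement: wpokgdvu


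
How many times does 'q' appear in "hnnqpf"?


Input string: 'hnnqpf'
Target character: 'q'
Scan each position: s[3]='q'
Matches found at indices: 3
Total: 1


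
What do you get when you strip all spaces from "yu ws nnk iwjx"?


Input string: 'yu ws nnk iwjx'
Operation: remove all spaces
Words: 'yu', 'ws', 'nnk', 'iwjx'
Join without spaces: yuwsnnkiwjx


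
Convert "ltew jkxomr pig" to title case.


Input string: 'ltew jkxomr pig'
Operation: capitalize first letter of each word
Word transformations: 'ltew'->'Ltew', 'jkxomr'->'Jkxomr', 'pig'->'Pig'
Result: Ltew Jkxomr Pig


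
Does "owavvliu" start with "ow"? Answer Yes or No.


Input string: 'owavvliu'
Prefix to check: 'ow'
First 2 characters of input: 'ow'
Match: True
Result: Yes


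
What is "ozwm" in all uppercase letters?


Input string: 'ozwm'
Operation: convert each letter to uppercase
Mapping: 'o'->'O', 'z'->'Z', 'w'->'W', 'm'->'M'
Result: OZWM


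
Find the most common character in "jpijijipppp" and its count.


Input: 'jpijijipppp'
Operation: tally each character
Counts: 'i':3, 'j':3, 'p':5
Maximum: 'p' appears 5 times


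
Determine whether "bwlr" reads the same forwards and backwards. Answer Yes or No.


Input string: 'bwlr'
Reversed: 'rlwb'
Compare pairs: s[0]='b' vs s[3]='r' (mismatch), s[1]='w' vs s[2]='l' (mismatch)
Palindrome: No


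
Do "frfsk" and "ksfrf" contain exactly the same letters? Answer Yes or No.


String 1: 'frfsk' -> sorted: 'ffkrs'
String 2: 'ksfrf' -> sorted: 'ffkrs'
Compare sorted forms: 'ffkrs' == 'ffkrs'
Anagram: Yes


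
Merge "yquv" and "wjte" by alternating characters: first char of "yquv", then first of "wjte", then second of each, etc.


String 1: 'yquv'
String 2: 'wjte'
Operation: alternate characters
Pairs: 'y'+'w', 'q'+'j', 'u'+'t', 'v'+'e'
Result: ywqjutve


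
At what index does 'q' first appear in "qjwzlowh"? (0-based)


Input string: 'qjwzlowh'
Target: 'q'
Scanning left to right: s[0]='q'
First match at index: 0


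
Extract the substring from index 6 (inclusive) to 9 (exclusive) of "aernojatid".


Input string: 'aernojatid'
Operation: slice [6:9]
Extract characters: s[6]='a', s[7]='t', s[8]='i'
Result: ati


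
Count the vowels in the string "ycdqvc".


Input string: 'ycdqvc'
Operation: count vowels (a, e, i, o, u)
Scan: s[0]='y', s[1]='c', s[2]='d', s[3]='q', s[4]='v', s[5]='c'
Vowels found: 0
Result: 0


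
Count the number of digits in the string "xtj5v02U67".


Input string: 'xtj5v02U67'
Operation: count digit characters (0-9)
Scan: 'x', 't', 'j', '5'(digit), 'v', '0'(digit), '2'(digit), 'U', '6'(digit), '7'(digit)
Digits found: 5
Result: 5


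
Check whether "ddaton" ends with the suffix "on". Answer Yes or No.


Input string: 'ddaton'
Suffix to check: 'on'
Last 2 characters of input: 'on'
Match: True
Result: Yes


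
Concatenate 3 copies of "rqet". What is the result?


Input string: 'rqet'
Operation: repeat 3 times
Concatenation: 'rqet' + 'rqet' + 'rqet'
Result: rqetrqetrqet


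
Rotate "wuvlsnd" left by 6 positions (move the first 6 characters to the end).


Input: 'wuvlsnd', shift = 6
Operation: split at index 6 and swap parts
Front part s[0:6] = 'wuvlsn'
Back part s[6:] = 'd'
Rotated = back + front = 'd' + 'wuvlsn'
Result: dwuvlsn


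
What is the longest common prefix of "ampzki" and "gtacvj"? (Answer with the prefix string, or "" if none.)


String 1: 'ampzki'
String 2: 'gtacvj'
Compare position by position:
pos 0: 'a' vs 'g' differ -> stop
Longest common prefix: "" (length 0)


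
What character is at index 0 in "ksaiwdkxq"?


Input string: 'ksaiwdkxq'
Operation: get character at index 0
Index mapping: s[0]='k'
Result: 'k'


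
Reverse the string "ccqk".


Input string: 'ccqk'
Operation: reverse character order
Original order: 'c' -> 'c' -> 'q' -> 'k'
Reversed order: 'k' -> 'q' -> 'c' -> 'c'
Result: kqcc


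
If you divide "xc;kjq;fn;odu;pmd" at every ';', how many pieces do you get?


Input string: 'xc;kjq;fn;odu;pmd'
Delimiter: ';'
Split result: 'xc', 'kjq', 'fn', 'odu', 'pmd'
Number of parts: 5


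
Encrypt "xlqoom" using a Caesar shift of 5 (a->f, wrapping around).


Input: 'xlqoom', shift = 5
Operation: for each letter, (position + 5) mod 26
Mapping: 'x'(23+5=28, 28 mod 26=2)->'c', 'l'(11+5=16)->'q', 'q'(16+5=21)->'v', 'o'(14+5=19)->'t', 'o'(14+5=19)->'t', 'm'(12+5=17)->'r'
Result: cqvttr


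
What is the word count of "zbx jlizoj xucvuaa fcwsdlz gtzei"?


Input string: 'zbx jlizoj xucvuaa fcwsdlz gtzei'
Operation: split by spaces
Words found: 'zbx', 'jlizoj', 'xucvuaa', 'fcwsdlz', 'gtzei'
Word count: 5


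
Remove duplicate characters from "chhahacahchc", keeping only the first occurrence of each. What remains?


Input: 'chhahacahchc'
Operation: keep first occurrence of each character
Scan: s[0]='c' new -> keep; s[1]='h' new -> keep; s[2]='h' seen -> skip; s[3]='a' new -> keep; s[4]='h' seen -> skip; s[5]='a' seen -> skip; s[6]='c' seen -> skip; s[7]='a' seen -> skip; s[8]='h' seen -> skip; s[9]='c' seen -> skip; s[10]='h' seen -> skip; s[11]='c' seen -> skip
Result: cha


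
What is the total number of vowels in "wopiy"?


Input string: 'wopiy'
Operation: count vowels (a, e, i, o, u)
Scan: s[0]='w', s[1]='o' (vowel), s[2]='p', s[3]='i' (vowel), s[4]='y'
Vowels found: 2
Result: 2


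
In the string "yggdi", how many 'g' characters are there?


Input string: 'yggdi'
Target character: 'g'
Scan each position: s[1]='g', s[2]='g'
Matches found at indices: 1, 2
Total: 2


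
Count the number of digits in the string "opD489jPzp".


Input string: 'opD489jPzp'
Operation: count digit characters (0-9)
Scan: 'o', 'p', 'D', '4'(digit), '8'(digit), '9'(digit), 'j', 'P', 'z', 'p'
Digits found: 3
Result: 3


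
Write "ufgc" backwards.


Input string: 'ufgc'
Operation: reverse character order
Original order: 'u' -> 'f' -> 'g' -> 'c'
Reversed order: 'c' -> 'g' -> 'f' -> 'u'
Result: cgfu


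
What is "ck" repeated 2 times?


Input string: 'ck'
Operation: repeat 2 times
Concatenation: 'ck' + 'ck'
Result: ckck


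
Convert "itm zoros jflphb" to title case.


Input string: 'itm zoros jflphb'
Operation: capitalize first letter of each word
Word transformations: 'itm'->'Itm', 'zoros'->'Zoros', 'jflphb'->'Jflphb'
Result: Itm Zoros Jflphb


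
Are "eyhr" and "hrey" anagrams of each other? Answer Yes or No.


String 1: 'eyhr' -> sorted: 'ehry'
String 2: 'hrey' -> sorted: 'ehry'
Compare sorted forms: 'ehry' == 'ehry'
Anagram: Yes


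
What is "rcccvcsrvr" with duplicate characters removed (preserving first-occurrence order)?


Input: 'rcccvcsrvr'
Operation: keep first occurrence of each character
Scan: s[0]='r' new -> keep; s[1]='c' new -> keep; s[2]='c' seen -> skip; s[3]='c' seen -> skip; s[4]='v' new -> keep; s[5]='c' seen -> skip; s[6]='s' new -> keep; s[7]='r' seen -> skip; s[8]='v' seen -> skip; s[9]='r' seen -> skip
Result: rcvs


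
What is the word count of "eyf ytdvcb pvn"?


Input string: 'eyf ytdvcb pvn'
Operation: split by spaces
Words found: 'eyf', 'ytdvcb', 'pvn'
Word count: 3


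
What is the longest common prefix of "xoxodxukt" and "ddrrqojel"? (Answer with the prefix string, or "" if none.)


String 1: 'xoxodxukt'
String 2: 'ddrrqojel'
Compare position by position:
pos 0: 'x' vs 'd' differ -> stop
Longest common prefix: "" (length 0)


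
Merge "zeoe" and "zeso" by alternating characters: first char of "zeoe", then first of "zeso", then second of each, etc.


String 1: 'zeoe'
String 2: 'zeso'
Operation: alternate characters
Pairs: 'z'+'z', 'e'+'e', 'o'+'s', 'e'+'o'
Result: zzeeoseo


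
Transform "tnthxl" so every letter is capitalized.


Input string: 'tnthxl'
Operation: convert each letter to uppercase
Mapping: 't'->'T', 'n'->'N', 't'->'T', 'h'->'H', 'x'->'X', 'l'->'L'
Result: TNTHXL


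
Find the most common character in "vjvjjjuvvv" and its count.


Input: 'vjvjjjuvvv'
Operation: tally each character
Counts: 'j':4, 'u':1, 'v':5
Maximum: 'v' appears 5 times


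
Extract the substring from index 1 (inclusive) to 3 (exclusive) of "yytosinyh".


Input string: 'yytosinyh'
Operation: slice [1:3]
Extract characters: s[1]='y', s[2]='t'
Result: yt


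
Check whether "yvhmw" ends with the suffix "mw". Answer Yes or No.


Input string: 'yvhmw'
Suffix to check: 'mw'
Last 2 characters of input: 'mw'
Match: True
Result: Yes


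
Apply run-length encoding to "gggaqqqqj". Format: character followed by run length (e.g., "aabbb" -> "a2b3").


Input: 'gggaqqqqj'
Operation: identify consecutive runs
Runs: 'ggg' -> g3, 'a' -> a1, 'qqqq' -> q4, 'j' -> j1
Encoded: g3a1q4j1


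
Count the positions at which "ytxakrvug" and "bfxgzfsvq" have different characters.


String 1: 'ytxakrvug'
String 2: 'bfxgzfsvq'
Compare each position: pos 0: 'y'!='b', pos 1: 't'!='f', pos 2: 'x'=='x', pos 3: 'a'!='g', pos 4: 'k'!='z', pos 5: 'r'!='f', pos 6: 'v'!='s', pos 7: 'u'!='v', pos 8: 'g'!='q'
Differing positions: 8
Hamming distance: 8


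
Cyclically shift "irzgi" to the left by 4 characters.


Input: 'irzgi', shift = 4
Operation: split at index 4 and swap parts
Front part s[0:4] = 'irzg'
Back part s[4:] = 'i'
Rotated = back + front = 'i' + 'irzg'
Result: iirzg


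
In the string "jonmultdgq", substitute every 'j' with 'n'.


Input string: 'jonmultdgq'
Operation: replace 'j' with 'n'
Positions of 'j': 0
After replacement: nonmultdgq


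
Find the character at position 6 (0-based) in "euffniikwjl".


Input string: 'euffniikwjl'
Operation: get character at index 6
Index mapping: s[0]='e', s[1]='u', s[2]='f', s[3]='f', s[4]='n', s[5]='i', s[6]='i'
Result: 'i'


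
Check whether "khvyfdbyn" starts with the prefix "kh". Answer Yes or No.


Input string: 'khvyfdbyn'
Prefix to check: 'kh'
First 2 characters of input: 'kh'
Match: True
Result: Yes


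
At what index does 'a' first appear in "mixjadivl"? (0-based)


Input string: 'mixjadivl'
Target: 'a'
Scanning left to right: s[0]='m', s[1]='i', s[2]='x', s[3]='j', s[4]='a'
First match at index: 4


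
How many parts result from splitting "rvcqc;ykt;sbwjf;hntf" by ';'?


Input string: 'rvcqc;ykt;sbwjf;hntf'
Delimiter: ';'
Split result: 'rvcqc', 'ykt', 'sbwjf', 'hntf'
Number of parts: 4


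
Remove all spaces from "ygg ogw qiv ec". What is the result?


Input string: 'ygg ogw qiv ec'
Operation: remove all spaces
Words: 'ygg', 'ogw', 'qiv', 'ec'
Join without spaces: yggogwqivec


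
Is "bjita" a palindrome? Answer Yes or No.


Input string: 'bjita'
Reversed: 'atijb'
Compare pairs: s[0]='b' vs s[4]='a' (mismatch), s[1]='j' vs s[3]='t' (mismatch)
Palindrome: No


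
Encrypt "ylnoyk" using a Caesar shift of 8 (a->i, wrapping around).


Input: 'ylnoyk', shift = 8
Operation: for each letter, (position + 8) mod 26
Mapping: 'y'(24+8=32, 32 mod 26=6)->'g', 'l'(11+8=19)->'t', 'n'(13+8=21)->'v', 'o'(14+8=22)->'w', 'y'(24+8=32, 32 mod 26=6)->'g', 'k'(10+8=18)->'s'
Result: gtvwgs


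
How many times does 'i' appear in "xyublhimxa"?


Input string: 'xyublhimxa'
Target character: 'i'
Scan each position: s[6]='i'
Matches found at indices: 6
Total: 1


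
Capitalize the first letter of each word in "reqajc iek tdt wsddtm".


Input string: 'reqajc iek tdt wsddtm'
Operation: capitalize first letter of each word
Word transformations: 'reqajc'->'Reqajc', 'iek'->'Iek', 'tdt'->'Tdt', 'wsddtm'->'Wsddtm'
Result: Reqajc Iek Tdt Wsddtm


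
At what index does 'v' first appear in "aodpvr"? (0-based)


Input string: 'aodpvr'
Target: 'v'
Scanning left to right: s[0]='a', s[1]='o', s[2]='d', s[3]='p', s[4]='v'
First match at index: 4


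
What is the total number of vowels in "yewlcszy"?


Input string: 'yewlcszy'
Operation: count vowels (a, e, i, o, u)
Scan: s[0]='y', s[1]='e' (vowel), s[2]='w', s[3]='l', s[4]='c', s[5]='s', s[6]='z', s[7]='y'
Vowels found: 1
Result: 1


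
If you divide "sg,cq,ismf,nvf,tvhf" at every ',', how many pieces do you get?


Input string: 'sg,cq,ismf,nvf,tvhf'
Delimiter: ','
Split result: 'sg', 'cq', 'ismf', 'nvf', 'tvhf'
Number of parts: 5


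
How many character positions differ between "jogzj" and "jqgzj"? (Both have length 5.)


String 1: 'jogzj'
String 2: 'jqgzj'
Compare each position: pos 0: 'j'=='j', pos 1: 'o'!='q', pos 2: 'g'=='g', pos 3: 'z'=='z', pos 4: 'j'=='j'
Differing positions: 1
Hamming distance: 1


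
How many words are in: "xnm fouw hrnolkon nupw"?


Input string: 'xnm fouw hrnolkon nupw'
Operation: split by spaces
Words found: 'xnm', 'fouw', 'hrnolkon', 'nupw'
Word count: 4


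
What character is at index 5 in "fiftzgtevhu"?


Input string: 'fiftzgtevhu'
Operation: get character at index 5
Index mapping: s[0]='f', s[1]='i', s[2]='f', s[3]='t', s[4]='z', s[5]='g'
Result: 'g'


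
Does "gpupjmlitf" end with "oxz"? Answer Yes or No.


Input string: 'gpupjmlitf'
Suffix to check: 'oxz'
Last 3 characters of input: 'itf'
Match: False
Result: No


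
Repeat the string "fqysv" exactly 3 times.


Input string: 'fqysv'
Operation: repeat 3 times
Concatenation: 'fqysv' + 'fqysv' + 'fqysv'
Result: fqysvfqysvfqysv


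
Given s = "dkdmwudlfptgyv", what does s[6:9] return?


Input string: 'dkdmwudlfptgyv'
Operation: slice [6:9]
Extract characters: s[6]='d', s[7]='l', s[8]='f'
Result: dlf


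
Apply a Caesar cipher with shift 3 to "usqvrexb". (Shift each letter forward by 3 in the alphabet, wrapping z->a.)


Input: 'usqvrexb', shift = 3
Operation: for each letter, (position + 3) mod 26
Mapping: 'u'(20+3=23)->'x', 's'(18+3=21)->'v', 'q'(16+3=19)->'t', 'v'(21+3=24)->'y', 'r'(17+3=20)->'u', 'e'(4+3=7)->'h', 'x'(23+3=26, 26 mod 26=0)->'a', 'b'(1+3=4)->'e'
Result: xvtyuhae


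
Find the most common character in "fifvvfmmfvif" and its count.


Input: 'fifvvfmmfvif'
Operation: tally each character
Counts: 'f':5, 'i':2, 'm':2, 'v':3
Maximum: 'f' appears 5 times


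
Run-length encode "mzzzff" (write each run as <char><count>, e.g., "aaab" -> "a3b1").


Input: 'mzzzff'
Operation: identify consecutive runs
Runs: 'm' -> m1, 'zzz' -> z3, 'ff' -> f2
Encoded: m1z3f2


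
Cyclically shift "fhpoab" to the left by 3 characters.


Input: 'fhpoab', shift = 3
Operation: split at index 3 and swap parts
Front part s[0:3] = 'fhp'
Back part s[3:] = 'oab'
Rotated = back + front = 'oab' + 'fhp'
Result: oabfhp


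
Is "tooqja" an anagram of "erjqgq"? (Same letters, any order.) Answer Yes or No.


String 1: 'erjqgq' -> sorted: 'egjqqr'
String 2: 'tooqja' -> sorted: 'ajooqt'
Compare sorted forms: 'egjqqr' != 'ajooqt'
Anagram: No


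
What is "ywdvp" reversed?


Input string: 'ywdvp'
Operation: reverse character order
Original order: 'y' -> 'w' -> 'd' -> 'v' -> 'p'
Reversed order: 'p' -> 'v' -> 'd' -> 'w' -> 'y'
Result: pvdwy


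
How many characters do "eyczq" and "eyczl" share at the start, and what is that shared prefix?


String 1: 'eyczq'
String 2: 'eyczl'
Compare position by position:
pos 0: 'e' vs 'e' match
pos 1: 'y' vs 'y' match
pos 2: 'c' vs 'c' match
pos 3: 'z' vs 'z' match
pos 4: 'q' vs 'l' differ -> stop
Longest common prefix: "eycz" (length 4)


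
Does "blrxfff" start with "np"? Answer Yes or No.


Input string: 'blrxfff'
Prefix to check: 'np'
First 2 characters of input: 'bl'
Match: False
Result: No


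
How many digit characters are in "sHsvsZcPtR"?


Input string: 'sHsvsZcPtR'
Operation: count digit characters (0-9)
Scan: 's', 'H', 's', 'v', 's', 'Z', 'c', 'P', 't', 'R'
Digits found: 0
Result: 0


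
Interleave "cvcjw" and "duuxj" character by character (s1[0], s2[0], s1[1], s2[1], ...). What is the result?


String 1: 'cvcjw'
String 2: 'duuxj'
Operation: alternate characters
Pairs: 'c'+'d', 'v'+'u', 'c'+'u', 'j'+'x', 'w'+'j'
Result: cdvucujxwj


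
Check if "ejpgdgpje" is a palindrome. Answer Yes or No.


Input string: 'ejpgdgpje'
Reversed: 'ejpgdgpje'
Compare pairs: s[0]='e' vs s[8]='e' (match), s[1]='j' vs s[7]='j' (match), s[2]='p' vs s[6]='p' (match), s[3]='g' vs s[5]='g' (match)
Palindrome: Yes


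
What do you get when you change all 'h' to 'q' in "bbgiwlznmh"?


Input string: 'bbgiwlznmh'
Operation: replace 'h' with 'q'
Positions of 'h': 9
After replacement: bbgiwlznmq


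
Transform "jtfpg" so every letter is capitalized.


Input string: 'jtfpg'
Operation: convert each letter to uppercase
Mapping: 'j'->'J', 't'->'T', 'f'->'F', 'p'->'P', 'g'->'G'
Result: JTFPG


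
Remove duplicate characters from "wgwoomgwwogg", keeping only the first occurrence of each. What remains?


Input: 'wgwoomgwwogg'
Operation: keep first occurrence of each character
Scan: s[0]='w' new -> keep; s[1]='g' new -> keep; s[2]='w' seen -> skip; s[3]='o' new -> keep; s[4]='o' seen -> skip; s[5]='m' new -> keep; s[6]='g' seen -> skip; s[7]='w' seen -> skip; s[8]='w' seen -> skip; s[9]='o' seen -> skip; s[10]='g' seen -> skip; s[11]='g' seen -> skip
Result: wgom


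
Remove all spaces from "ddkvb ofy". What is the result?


Input string: 'ddkvb ofy'
Operation: remove all spaces
Words: 'ddkvb', 'ofy'
Join without spaces: ddkvbofy


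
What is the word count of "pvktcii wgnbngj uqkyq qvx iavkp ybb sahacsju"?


Input string: 'pvktcii wgnbngj uqkyq qvx iavkp ybb sahacsju'
Operation: split by spaces
Words found: 'pvktcii', 'wgnbngj', 'uqkyq', 'qvx', 'iavkp', 'ybb', 'sahacsju'
Word count: 7


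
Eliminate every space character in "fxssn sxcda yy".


Input string: 'fxssn sxcda yy'
Operation: remove all spaces
Words: 'fxssn', 'sxcda', 'yy'
Join without spaces: fxssnsxcdayy


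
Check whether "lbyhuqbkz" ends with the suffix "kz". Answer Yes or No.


Input string: 'lbyhuqbkz'
Suffix to check: 'kz'
Last 2 characters of input: 'kz'
Match: True
Result: Yes


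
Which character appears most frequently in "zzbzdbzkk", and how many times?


Input: 'zzbzdbzkk'
Operation: tally each character
Counts: 'b':2, 'd':1, 'k':2, 'z':4
Maximum: 'z' appears 4 times


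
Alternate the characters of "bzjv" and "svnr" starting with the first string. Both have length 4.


String 1: 'bzjv'
String 2: 'svnr'
Operation: alternate characters
Pairs: 'b'+'s', 'z'+'v', 'j'+'n', 'v'+'r'
Result: bszvjnvr


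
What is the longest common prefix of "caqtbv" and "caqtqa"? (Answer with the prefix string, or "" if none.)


String 1: 'caqtbv'
String 2: 'caqtqa'
Compare position by position:
pos 0: 'c' vs 'c' match
pos 1: 'a' vs 'a' match
pos 2: 'q' vs 'q' match
pos 3: 't' vs 't' match
pos 4: 'b' vs 'q' differ -> stop
Longest common prefix: "caqt" (length 4)


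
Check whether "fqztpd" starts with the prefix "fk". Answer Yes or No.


Input string: 'fqztpd'
Prefix to check: 'fk'
First 2 characters of input: 'fq'
Match: False
Result: No


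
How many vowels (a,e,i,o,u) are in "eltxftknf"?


Input string: 'eltxftknf'
Operation: count vowels (a, e, i, o, u)
Scan: s[0]='e' (vowel), s[1]='l', s[2]='t', s[3]='x', s[4]='f', s[5]='t', s[6]='k', s[7]='n', s[8]='f'
Vowels found: 1
Result: 1


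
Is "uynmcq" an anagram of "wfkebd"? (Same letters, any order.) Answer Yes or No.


String 1: 'wfkebd' -> sorted: 'bdefkw'
String 2: 'uynmcq' -> sorted: 'cmnquy'
Compare sorted forms: 'bdefkw' != 'cmnquy'
Anagram: No


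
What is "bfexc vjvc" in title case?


Input string: 'bfexc vjvc'
Operation: capitalize first letter of each word
Word transformations: 'bfexc'->'Bfexc', 'vjvc'->'Vjvc'
Result: Bfexc Vjvc


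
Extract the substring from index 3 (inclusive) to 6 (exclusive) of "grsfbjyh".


Input string: 'grsfbjyh'
Operation: slice [3:6]
Extract characters: s[3]='f', s[4]='b', s[5]='j'
Result: fbj


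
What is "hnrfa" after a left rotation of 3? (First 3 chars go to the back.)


Input: 'hnrfa', shift = 3
Operation: split at index 3 and swap parts
Front part s[0:3] = 'hnr'
Back part s[3:] = 'fa'
Rotated = back + front = 'fa' + 'hnr'
Result: fahnr


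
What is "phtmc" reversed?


Input string: 'phtmc'
Operation: reverse character order
Original order: 'p' -> 'h' -> 't' -> 'm' -> 'c'
Reversed order: 'c' -> 'm' -> 't' -> 'h' -> 'p'
Result: cmthp


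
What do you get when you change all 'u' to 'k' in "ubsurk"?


Input string: 'ubsurk'
Operation: replace 'u' with 'k'
Positions of 'u': 0, 3
After replacement: kbskrk


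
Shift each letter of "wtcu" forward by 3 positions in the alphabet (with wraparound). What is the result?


Input: 'wtcu', shift = 3
Operation: for each letter, (position + 3) mod 26
Mapping: 'w'(22+3=25)->'z', 't'(19+3=22)->'w', 'c'(2+3=5)->'f', 'u'(20+3=23)->'x'
Result: zwfx


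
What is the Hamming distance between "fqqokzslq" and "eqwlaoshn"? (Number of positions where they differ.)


String 1: 'fqqokzslq'
String 2: 'eqwlaoshn'
Compare each position: pos 0: 'f'!='e', pos 1: 'q'=='q', pos 2: 'q'!='w', pos 3: 'o'!='l', pos 4: 'k'!='a', pos 5: 'z'!='o', pos 6: 's'=='s', pos 7: 'l'!='h', pos 8: 'q'!='n'
Differing positions: 7
Hamming distance: 7


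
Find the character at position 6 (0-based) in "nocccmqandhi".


Input string: 'nocccmqandhi'
Operation: get character at index 6
Index mapping: s[0]='n', s[1]='o', s[2]='c', s[3]='c', s[4]='c', s[5]='m', s[6]='q'
Result: 'q'
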